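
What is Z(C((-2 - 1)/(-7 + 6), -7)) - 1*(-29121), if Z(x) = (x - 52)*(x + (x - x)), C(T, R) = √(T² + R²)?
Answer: 29179 - 52*√58 ≈ 28783.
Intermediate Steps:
C(T, R) = √(R² + T²)
Z(x) = x*(-52 + x) (Z(x) = (-52 + x)*(x + 0) = (-52 + x)*x = x*(-52 + x))
Z(C((-2 - 1)/(-7 + 6), -7)) - 1*(-29121) = √((-7)² + ((-2 - 1)/(-7 + 6))²)*(-52 + √((-7)² + ((-2 - 1)/(-7 + 6))²)) - 1*(-29121) = √(49 + (-3/(-1))²)*(-52 + √(49 + (-3/(-1))²)) + 29121 = √(49 + (-3*(-1))²)*(-52 + √(49 + (-3*(-1))²)) + 29121 = √(49 + 3²)*(-52 + √(49 + 3²)) + 29121 = √(49 + 9)*(-52 + √(49 + 9)) + 29121 = √58*(-52 + √58) + 29121 = 29121 + √58*(-52 + √58)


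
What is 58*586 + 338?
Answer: 34326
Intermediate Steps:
58*586 + 338 = 33988 + 338 = 34326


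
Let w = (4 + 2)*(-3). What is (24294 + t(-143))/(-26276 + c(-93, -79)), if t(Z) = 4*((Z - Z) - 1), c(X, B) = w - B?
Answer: -694/749 ≈ -0.92657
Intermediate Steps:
w = -18 (w = 6*(-3) = -18)
c(X, B) = -18 - B
t(Z) = -4 (t(Z) = 4*(0 - 1) = 4*(-1) = -4)
(24294 + t(-143))/(-26276 + c(-93, -79)) = (24294 - 4)/(-26276 + (-18 - 1*(-79))) = 24290/(-26276 + (-18 + 79)) = 24290/(-26276 + 61) = 24290/(-26215) = 24290*(-1/26215) = -694/749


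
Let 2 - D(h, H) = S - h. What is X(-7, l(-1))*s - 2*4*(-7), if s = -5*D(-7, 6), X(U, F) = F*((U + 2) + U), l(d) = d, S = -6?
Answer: -4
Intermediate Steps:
X(U, F) = F*(2 + 2*U) (X(U, F) = F*((2 + U) + U) = F*(2 + 2*U))
D(h, H) = 8 + h (D(h, H) = 2 - (-6 - h) = 2 + (6 + h) = 8 + h)
s = -5 (s = -5*(8 - 7) = -5*1 = -5)
X(-7, l(-1))*s - 2*4*(-7) = (2*(-1)*(1 - 7))*(-5) - 2*4*(-7) = (2*(-1)*(-6))*(-5) - 8*(-7) = 12*(-5) + 56 = -60 + 56 = -4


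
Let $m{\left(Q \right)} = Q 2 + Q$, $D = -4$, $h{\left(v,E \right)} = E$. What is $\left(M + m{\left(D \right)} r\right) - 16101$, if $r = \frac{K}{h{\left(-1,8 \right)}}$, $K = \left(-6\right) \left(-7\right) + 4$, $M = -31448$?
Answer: $-47618$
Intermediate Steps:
$K = 46$ ($K = 42 + 4 = 46$)
$m{\left(Q \right)} = 3 Q$ ($m{\left(Q \right)} = 2 Q + Q = 3 Q$)
$r = \frac{23}{4}$ ($r = \frac{46}{8} = 46 \cdot \frac{1}{8} = \frac{23}{4} \approx 5.75$)
$\left(M + m{\left(D \right)} r\right) - 16101 = \left(-31448 + 3 \left(-4\right) \frac{23}{4}\right) - 16101 = \left(-31448 - 69\right) - 16101 = -31517 - 16101 = -47618$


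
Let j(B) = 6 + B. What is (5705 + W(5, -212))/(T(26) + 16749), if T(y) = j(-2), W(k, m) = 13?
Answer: 5718/16753 ≈ 0.34131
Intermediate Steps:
T(y) = 4 (T(y) = 6 - 2 = 4)
(5705 + W(5, -212))/(T(26) + 16749) = (5705 + 13)/(4 + 16749) = 5718/16753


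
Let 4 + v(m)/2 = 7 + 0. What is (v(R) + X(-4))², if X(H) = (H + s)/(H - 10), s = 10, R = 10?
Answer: 1521/49 ≈ 31.041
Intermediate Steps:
v(m) = 6 (v(m) = -8 + 2*(7 + 0) = -8 + 2*7 = -8 + 14 = 6)
X(H) = (10 + H)/(-10 + H) (X(H) = (H + 10)/(H - 10) = (10 + H)/(-10 + H))
(v(R) + X(-4))² = (6 + (10 - 4)/(-10 - 4))² = (6 + 6/(-14))² = (6 - 1/14*6)² = (6 - 3/7)² = (39/7)² = 1521/49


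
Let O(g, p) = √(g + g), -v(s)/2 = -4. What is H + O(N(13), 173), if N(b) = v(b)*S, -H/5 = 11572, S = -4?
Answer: -57860 + 8*I ≈ -57860.0 + 8.0*I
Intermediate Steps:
v(s) = 8 (v(s) = -2*(-4) = 8)
H = -57860 (H = -5*11572 = -57860)
N(b) = -32 (N(b) = 8*(-4) = -32)
O(g, p) = √2*√g (O(g, p) = √(2*g) = √2*√g)
H + O(N(13), 173) = -57860 + √2*√(-32) = -57860 + √2*(4*I*√2) = -57860 + 8*I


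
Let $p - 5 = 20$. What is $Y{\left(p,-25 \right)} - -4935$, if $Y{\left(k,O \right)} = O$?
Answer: $4910$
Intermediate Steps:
$p = 25$ ($p = 5 + 20 = 25$)
$Y{\left(p,-25 \right)} - -4935 = -25 - -4935 = -25 + 4935 = 4910$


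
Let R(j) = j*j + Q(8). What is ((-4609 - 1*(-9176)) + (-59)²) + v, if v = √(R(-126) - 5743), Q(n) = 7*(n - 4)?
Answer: 8048 + 3*√1129 ≈ 8148.8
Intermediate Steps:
Q(n) = -28 + 7*n (Q(n) = 7*(-4 + n) = -28 + 7*n)
R(j) = 28 + j² (R(j) = j*j + (-28 + 7*8) = j² + (-28 + 56) = j² + 28 = 28 + j²)
v = 3*√1129 (v = √((28 + (-126)²) - 5743) = √((28 + 15876) - 5743) = √(15904 - 5743) = √10161 = 3*√1129 ≈ 100.80)
((-4609 - 1*(-9176)) + (-59)²) + v = ((-4609 - 1*(-9176)) + (-59)²) + 3*√1129 = ((-4609 + 9176) + 3481) + 3*√1129 = (4567 + 3481) + 3*√1129 = 8048 + 3*√1129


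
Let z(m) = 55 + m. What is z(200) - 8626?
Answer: -8371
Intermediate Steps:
z(200) - 8626 = (55 + 200) - 8626 = 255 - 8626 = -8371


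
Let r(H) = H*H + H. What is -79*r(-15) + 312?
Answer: -16278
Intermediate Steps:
r(H) = H + H**2 (r(H) = H**2 + H = H + H**2)
-79*r(-15) + 312 = -(-1185)*(1 - 15) + 312 = -(-1185)*(-14) + 312 = -79*210 + 312 = -16590 + 312 = -16278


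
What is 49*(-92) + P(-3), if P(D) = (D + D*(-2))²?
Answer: -4499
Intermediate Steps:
P(D) = D² (P(D) = (D - 2*D)² = (-D)² = D²)
49*(-92) + P(-3) = 49*(-92) + (-3)² = -4508 + 9 = -4499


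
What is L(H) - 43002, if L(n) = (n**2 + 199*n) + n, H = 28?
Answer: -36618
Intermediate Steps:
L(n) = n**2 + 200*n
L(H) - 43002 = 28*(200 + 28) - 43002 = 28*228 - 43002 = 6384 - 43002 = -36618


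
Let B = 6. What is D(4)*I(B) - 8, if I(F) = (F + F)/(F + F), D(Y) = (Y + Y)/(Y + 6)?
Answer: -36/5 ≈ -7.2000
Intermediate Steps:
D(Y) = 2*Y/(6 + Y) (D(Y) = (2*Y)/(6 + Y) = 2*Y/(6 + Y))
I(F) = 1 (I(F) = (2*F)/((2*F)) = (2*F)*(1/(2*F)) = 1)
D(4)*I(B) - 8 = (2*4/(6 + 4))*1 - 8 = (2*4/10)*1 - 8 = (2*4*(1/10))*1 - 8 = (4/5)*1 - 8 = 4/5 - 8 = -36/5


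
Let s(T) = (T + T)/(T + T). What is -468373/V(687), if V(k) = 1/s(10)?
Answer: -468373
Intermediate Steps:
s(T) = 1 (s(T) = (2*T)/((2*T)) = (2*T)*(1/(2*T)) = 1)
V(k) = 1 (V(k) = 1/1 = 1)
-468373/V(687) = -468373/1 = -468373*1 = -468373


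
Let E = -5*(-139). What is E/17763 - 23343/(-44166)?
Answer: 148445693/261506886 ≈ 0.56765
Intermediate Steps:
E = 695
E/17763 - 23343/(-44166) = 695/17763 - 23343/(-44166) = 695*(1/17763) - 23343*(-1/44166) = 695/17763 + 7781/14722 = 148445693/261506886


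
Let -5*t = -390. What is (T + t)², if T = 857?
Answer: 874225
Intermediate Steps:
t = 78 (t = -⅕*(-390) = 78)
(T + t)² = (857 + 78)² = 935² = 874225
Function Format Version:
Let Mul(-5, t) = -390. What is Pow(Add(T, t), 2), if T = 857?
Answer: 874225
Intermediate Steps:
t = 78 (t = Mul(Rational(-1, 5), -390) = 78)
Pow(Add(T, t), 2) = Pow(Add(857, 78), 2) = Pow(935, 2) = 874225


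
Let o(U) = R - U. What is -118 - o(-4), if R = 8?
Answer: -130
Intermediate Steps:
o(U) = 8 - U
-118 - o(-4) = -118 - (8 - 1*(-4)) = -118 - (8 + 4) = -118 - 1*12 = -118 - 12 = -130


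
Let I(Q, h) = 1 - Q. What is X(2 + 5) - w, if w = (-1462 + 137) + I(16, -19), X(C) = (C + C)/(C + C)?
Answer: 1341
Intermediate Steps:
X(C) = 1 (X(C) = (2*C)/((2*C)) = (2*C)*(1/(2*C)) = 1)
w = -1340 (w = (-1462 + 137) + (1 - 1*16) = -1325 + (1 - 16) = -1325 - 15 = -1340)
X(2 + 5) - w = 1 - 1*(-1340) = 1 + 1340 = 1341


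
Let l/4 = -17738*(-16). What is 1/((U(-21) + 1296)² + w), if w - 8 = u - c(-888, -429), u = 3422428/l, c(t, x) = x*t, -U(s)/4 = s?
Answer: 283808/432369856055 ≈ 6.5640e-7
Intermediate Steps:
U(s) = -4*s
c(t, x) = t*x
l = 1135232 (l = 4*(-17738*(-16)) = 4*283808 = 1135232)
u = 855607/283808 (u = 3422428/1135232 = 3422428*(1/1135232) = 855607/283808 ≈ 3.0147)
w = -108114099145/283808 (w = 8 + (855607/283808 - (-888)*(-429)) = 8 + (855607/283808 - 1*380952) = 8 + (855607/283808 - 380952) = 8 - 108116369609/283808 = -108114099145/283808 ≈ -3.8094e+5)
1/((U(-21) + 1296)² + w) = 1/((-4*(-21) + 1296)² - 108114099145/283808) = 1/((84 + 1296)² - 108114099145/283808) = 1/(1380² - 108114099145/283808) = 1/(1904400 - 108114099145/283808) = 1/(432369856055/283808) = 283808/432369856055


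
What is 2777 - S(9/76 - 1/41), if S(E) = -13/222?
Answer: 616507/222 ≈ 2777.1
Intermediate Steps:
S(E) = -13/222 (S(E) = -13*1/222 = -13/222)
2777 - S(9/76 - 1/41) = 2777 - 1*(-13/222) = 2777 + 13/222 = 616507/222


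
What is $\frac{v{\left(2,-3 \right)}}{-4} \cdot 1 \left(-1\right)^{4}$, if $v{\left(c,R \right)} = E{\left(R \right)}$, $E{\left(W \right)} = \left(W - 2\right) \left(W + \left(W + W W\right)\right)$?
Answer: $\frac{15}{4} \approx 3.75$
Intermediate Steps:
$E{\left(W \right)} = \left(-2 + W\right) \left(W^{2} + 2 W\right)$ ($E{\left(W \right)} = \left(-2 + W\right) \left(W + \left(W + W^{2}\right)\right) = \left(-2 + W\right) \left(W^{2} + 2 W\right)$)
$v{\left(c,R \right)} = R \left(-4 + R^{2}\right)$
$\frac{v{\left(2,-3 \right)}}{-4} \cdot 1 \left(-1\right)^{4} = \frac{\left(-3\right) \left(-4 + \left(-3\right)^{2}\right)}{-4} \cdot 1 \left(-1\right)^{4} = - 3 \left(-4 + 9\right) \left(- \frac{1}{4}\right) 1 \cdot 1 = \left(-3\right) 5 \left(- \frac{1}{4}\right) 1 \cdot 1 = \left(-15\right) \left(- \frac{1}{4}\right) 1 \cdot 1 = \frac{15}{4} \cdot 1 \cdot 1 = \frac{15}{4} \cdot 1 = \frac{15}{4}$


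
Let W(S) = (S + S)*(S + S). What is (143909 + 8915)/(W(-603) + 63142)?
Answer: 76412/758789 ≈ 0.10070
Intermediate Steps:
W(S) = 4*S² (W(S) = (2*S)*(2*S) = 4*S²)
(143909 + 8915)/(W(-603) + 63142) = (143909 + 8915)/(4*(-603)² + 63142) = 152824/(4*363609 + 63142) = 152824/(1454436 + 63142) = 152824/1517578 = 152824*(1/1517578) = 76412/758789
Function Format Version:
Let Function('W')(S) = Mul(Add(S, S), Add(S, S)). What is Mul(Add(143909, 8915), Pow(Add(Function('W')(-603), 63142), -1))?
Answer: Rational(76412, 758789) ≈ 0.10070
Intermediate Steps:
Function('W')(S) = Mul(4, Pow(S, 2)) (Function('W')(S) = Mul(Mul(2, S), Mul(2, S)) = Mul(4, Pow(S, 2)))
Mul(Add(143909, 8915), Pow(Add(Function('W')(-603), 63142), -1)) = Mul(Add(143909, 8915), Pow(Add(Mul(4, Pow(-603, 2)), 63142), -1)) = Mul(152824, Pow(Add(Mul(4, 363609), 63142), -1)) = Mul(152824, Pow(Add(1454436, 63142), -1)) = Mul(152824, Pow(1517578, -1)) = Mul(152824, Rational(1, 1517578)) = Rational(76412, 758789)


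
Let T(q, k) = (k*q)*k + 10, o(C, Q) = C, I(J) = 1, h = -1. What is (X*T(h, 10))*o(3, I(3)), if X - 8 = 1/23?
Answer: -49950/23 ≈ -2171.7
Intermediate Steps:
X = 185/23 (X = 8 + 1/23 = 185/23 ≈ 8.0435)
T(q, k) = 10 + q*k² (T(q, k) = q*k² + 10 = 10 + q*k²)
(X*T(h, 10))*o(3, I(3)) = (185*(10 - 1*10²)/23)*3 = (185*(10 - 1*100)/23)*3 = (185*(10 - 100)/23)*3 = ((185/23)*(-90))*3 = -16650/23*3 = -49950/23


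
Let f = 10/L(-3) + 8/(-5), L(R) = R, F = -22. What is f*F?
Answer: 1628/15 ≈ 108.53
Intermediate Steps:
f = -74/15 (f = 10/(-3) + 8/(-5) = 10*(-⅓) + 8*(-⅕) = -10/3 - 8/5 = -74/15 ≈ -4.9333)
f*F = -74/15*(-22) = 1628/15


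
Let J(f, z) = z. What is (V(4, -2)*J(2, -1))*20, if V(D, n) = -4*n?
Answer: -160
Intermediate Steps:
(V(4, -2)*J(2, -1))*20 = (-4*(-2)*(-1))*20 = (8*(-1))*20 = -8*20 = -160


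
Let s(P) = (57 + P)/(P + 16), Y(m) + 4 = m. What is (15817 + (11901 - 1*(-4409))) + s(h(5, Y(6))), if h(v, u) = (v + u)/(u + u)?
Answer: 2281252/71 ≈ 32130.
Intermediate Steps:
Y(m) = -4 + m
h(v, u) = (u + v)/(2*u) (h(v, u) = (u + v)/((2*u)) = (u + v)*(1/(2*u)) = (u + v)/(2*u))
s(P) = (57 + P)/(16 + P)
(15817 + (11901 - 1*(-4409))) + s(h(5, Y(6))) = (15817 + (11901 - 1*(-4409))) + (57 + ((-4 + 6) + 5)/(2*(-4 + 6)))/(16 + ((-4 + 6) + 5)/(2*(-4 + 6))) = (15817 + (11901 + 4409)) + (57 + (½)*(2 + 5)/2)/(16 + (½)*(2 + 5)/2) = (15817 + 16310) + (57 + (½)*(½)*7)/(16 + (½)*(½)*7) = 32127 + (57 + 7/4)/(16 + 7/4) = 32127 + (235/4)/(71/4) = 32127 + (4/71)*(235/4) = 32127 + 235/71 = 2281252/71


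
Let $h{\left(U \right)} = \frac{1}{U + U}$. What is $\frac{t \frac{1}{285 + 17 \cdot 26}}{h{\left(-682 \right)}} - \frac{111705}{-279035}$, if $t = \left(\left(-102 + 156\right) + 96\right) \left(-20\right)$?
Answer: $\frac{228378485907}{40571689} \approx 5629.0$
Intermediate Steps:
$h{\left(U \right)} = \frac{1}{2 U}$
$t = -3000$ ($t = \left(54 + 96\right) \left(-20\right) = 150 \left(-20\right) = -3000$)
$\frac{t \frac{1}{285 + 17 \cdot 26}}{h{\left(-682 \right)}} - \frac{111705}{-279035} = \frac{\left(-3000\right) \frac{1}{285 + 17 \cdot 26}}{\frac{1}{2} \frac{1}{-682}} - \frac{111705}{-279035} = \frac{\left(-3000\right) \frac{1}{285 + 442}}{\frac{1}{2} \left(- \frac{1}{682}\right)} - - \frac{22341}{55807} = \frac{\left(-3000\right) \frac{1}{727}}{- \frac{1}{1364}} + \frac{22341}{55807} = \left(-3000\right) \frac{1}{727} \left(-1364\right) + \frac{22341}{55807} = \left(- \frac{3000}{727}\right) \left(-1364\right) + \frac{22341}{55807} = \frac{4092000}{727} + \frac{22341}{55807} = \frac{228378485907}{40571689}$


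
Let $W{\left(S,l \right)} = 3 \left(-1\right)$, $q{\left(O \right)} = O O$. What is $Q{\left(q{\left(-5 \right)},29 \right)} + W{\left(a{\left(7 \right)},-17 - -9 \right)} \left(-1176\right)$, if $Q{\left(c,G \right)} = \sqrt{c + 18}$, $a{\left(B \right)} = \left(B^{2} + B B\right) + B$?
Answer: $3528 + \sqrt{43} \approx 3534.6$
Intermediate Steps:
$q{\left(O \right)} = O^{2}$
$a{\left(B \right)} = B + 2 B^{2}$ ($a{\left(B \right)} = \left(B^{2} + B^{2}\right) + B = 2 B^{2} + B = B + 2 B^{2}$)
$W{\left(S,l \right)} = -3$
$Q{\left(c,G \right)} = \sqrt{18 + c}$
$Q{\left(q{\left(-5 \right)},29 \right)} + W{\left(a{\left(7 \right)},-17 - -9 \right)} \left(-1176\right) = \sqrt{18 + \left(-5\right)^{2}} - -3528 = \sqrt{18 + 25} + 3528 = \sqrt{43} + 3528 = 3528 + \sqrt{43}$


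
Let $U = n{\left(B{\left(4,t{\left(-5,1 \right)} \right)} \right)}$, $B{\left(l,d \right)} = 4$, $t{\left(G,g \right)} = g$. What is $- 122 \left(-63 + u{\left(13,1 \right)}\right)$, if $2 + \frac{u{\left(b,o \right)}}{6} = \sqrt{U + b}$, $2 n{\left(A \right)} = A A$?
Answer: $9150 - 732 \sqrt{21} \approx 5795.6$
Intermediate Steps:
$n{\left(A \right)} = \frac{A^{2}}{2}$ ($n{\left(A \right)} = \frac{A A}{2} = \frac{A^{2}}{2}$)
$U = 8$ ($U = \frac{4^{2}}{2} = \frac{1}{2} \cdot 16 = 8$)
$u{\left(b,o \right)} = -12 + 6 \sqrt{8 + b}$
$- 122 \left(-63 + u{\left(13,1 \right)}\right) = - 122 \left(-63 - \left(12 - 6 \sqrt{8 + 13}\right)\right) = - 122 \left(-63 - \left(12 - 6 \sqrt{21}\right)\right) = - 122 \left(-75 + 6 \sqrt{21}\right) = 9150 - 732 \sqrt{21}$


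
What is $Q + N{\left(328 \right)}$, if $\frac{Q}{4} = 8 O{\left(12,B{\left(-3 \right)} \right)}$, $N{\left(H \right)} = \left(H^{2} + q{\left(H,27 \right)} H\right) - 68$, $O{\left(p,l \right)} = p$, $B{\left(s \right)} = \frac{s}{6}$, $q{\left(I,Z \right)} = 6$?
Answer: $109868$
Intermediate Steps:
$B{\left(s \right)} = \frac{s}{6}$ ($B{\left(s \right)} = s \frac{1}{6} = \frac{s}{6}$)
$N{\left(H \right)} = -68 + H^{2} + 6 H$ ($N{\left(H \right)} = \left(H^{2} + 6 H\right) - 68 = -68 + H^{2} + 6 H$)
$Q = 384$ ($Q = 4 \cdot 8 \cdot 12 = 4 \cdot 96 = 384$)
$Q + N{\left(328 \right)} = 384 + \left(-68 + 328^{2} + 6 \cdot 328\right) = 384 + \left(-68 + 107584 + 1968\right) = 384 + 109484 = 109868$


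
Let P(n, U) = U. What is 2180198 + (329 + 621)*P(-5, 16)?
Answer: 2195398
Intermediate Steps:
2180198 + (329 + 621)*P(-5, 16) = 2180198 + (329 + 621)*16 = 2180198 + 950*16 = 2180198 + 15200 = 2195398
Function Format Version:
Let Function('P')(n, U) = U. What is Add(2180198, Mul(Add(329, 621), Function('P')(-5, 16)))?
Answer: 2195398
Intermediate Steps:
Add(2180198, Mul(Add(329, 621), Function('P')(-5, 16))) = Add(2180198, Mul(Add(329, 621), 16)) = Add(2180198, Mul(950, 16)) = Add(2180198, 15200) = 2195398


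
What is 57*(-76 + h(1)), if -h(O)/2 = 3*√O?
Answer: -4674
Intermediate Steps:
h(O) = -6*√O
57*(-76 + h(1)) = 57*(-76 - 6*√1) = 57*(-76 - 6*1) = 57*(-76 - 6) = 57*(-82) = -4674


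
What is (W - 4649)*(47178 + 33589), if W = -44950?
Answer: -4005962433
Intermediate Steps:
(W - 4649)*(47178 + 33589) = (-44950 - 4649)*(47178 + 33589) = -49599*80767 = -4005962433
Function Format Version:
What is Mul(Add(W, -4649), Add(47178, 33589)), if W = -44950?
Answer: -4005962433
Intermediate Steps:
Mul(Add(W, -4649), Add(47178, 33589)) = Mul(Add(-44950, -4649), Add(47178, 33589)) = Mul(-49599, 80767) = -4005962433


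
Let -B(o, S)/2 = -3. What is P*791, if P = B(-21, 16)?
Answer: 4746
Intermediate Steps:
B(o, S) = 6 (B(o, S) = -2*(-3) = 6)
P = 6
P*791 = 6*791 = 4746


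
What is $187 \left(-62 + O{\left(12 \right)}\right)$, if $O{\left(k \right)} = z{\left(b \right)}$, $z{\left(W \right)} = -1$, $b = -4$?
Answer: $-11781$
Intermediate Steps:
$O{\left(k \right)} = -1$
$187 \left(-62 + O{\left(12 \right)}\right) = 187 \left(-62 - 1\right) = 187 \left(-63\right) = -11781$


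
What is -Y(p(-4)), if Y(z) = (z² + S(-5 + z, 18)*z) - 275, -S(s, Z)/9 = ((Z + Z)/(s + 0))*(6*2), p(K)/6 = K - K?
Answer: 275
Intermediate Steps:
p(K) = 0 (p(K) = 6*(K - K) = 6*0 = 0)
S(s, Z) = -216*Z/s (S(s, Z) = -9*(Z + Z)/(s + 0)*6*2 = -9*(2*Z)/s*12 = -9*2*Z/s*12 = -216*Z/s)
Y(z) = -275 + z² - 3888*z/(-5 + z) (Y(z) = (z² + (-216*18/(-5 + z))*z) - 275 = (z² + (-3888/(-5 + z))*z) - 275 = (z² - 3888*z/(-5 + z)) - 275 = -275 + z² - 3888*z/(-5 + z))
-Y(p(-4)) = -(-3888*0 + (-275 + 0²)*(-5 + 0))/(-5 + 0) = -(0 + (-275 + 0)*(-5))/(-5) = -(-1)*(0 - 275*(-5))/5 = -(-1)*(0 + 1375)/5 = -(-1)*1375/5 = -1*(-275) = 275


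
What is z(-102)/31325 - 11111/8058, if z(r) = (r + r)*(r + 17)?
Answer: -41665271/50483370 ≈ -0.82533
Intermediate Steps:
z(r) = 2*r*(17 + r) (z(r) = (2*r)*(17 + r) = 2*r*(17 + r))
z(-102)/31325 - 11111/8058 = (2*(-102)*(17 - 102))/31325 - 11111/8058 = (2*(-102)*(-85))*(1/31325) - 11111*1/8058 = 17340*(1/31325) - 11111/8058 = 3468/6265 - 11111/8058 = -41665271/50483370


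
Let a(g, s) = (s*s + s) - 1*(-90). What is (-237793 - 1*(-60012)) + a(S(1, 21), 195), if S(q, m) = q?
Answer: -139471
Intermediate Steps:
a(g, s) = 90 + s + s² (a(g, s) = (s² + s) + 90 = (s + s²) + 90 = 90 + s + s²)
(-237793 - 1*(-60012)) + a(S(1, 21), 195) = (-237793 - 1*(-60012)) + (90 + 195 + 195²) = (-237793 + 60012) + (90 + 195 + 38025) = -177781 + 38310 = -139471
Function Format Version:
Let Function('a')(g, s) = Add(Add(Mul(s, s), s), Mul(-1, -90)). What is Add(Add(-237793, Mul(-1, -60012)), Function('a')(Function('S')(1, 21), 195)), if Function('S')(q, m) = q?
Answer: -139471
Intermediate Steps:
Function('a')(g, s) = Add(90, s, Pow(s, 2)) (Function('a')(g, s) = Add(Add(Pow(s, 2), s), 90) = Add(Add(s, Pow(s, 2)), 90) = Add(90, s, Pow(s, 2)))
Add(Add(-237793, Mul(-1, -60012)), Function('a')(Function('S')(1, 21), 195)) = Add(Add(-237793, Mul(-1, -60012)), Add(90, 195, Pow(195, 2))) = Add(Add(-237793, 60012), Add(90, 195, 38025)) = Add(-177781, 38310) = -139471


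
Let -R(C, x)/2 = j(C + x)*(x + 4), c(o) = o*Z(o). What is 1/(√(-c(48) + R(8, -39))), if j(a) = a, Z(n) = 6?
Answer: -I*√2458/2458 ≈ -0.02017*I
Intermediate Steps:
c(o) = 6*o (c(o) = o*6 = 6*o)
R(C, x) = -2*(4 + x)*(C + x) (R(C, x) = -2*(C + x)*(x + 4) = -2*(C + x)*(4 + x) = -2*(4 + x)*(C + x))
1/(√(-c(48) + R(8, -39))) = 1/(√(-6*48 - 2*(4 - 39)*(8 - 39))) = 1/(√(-1*288 - 2*(-35)*(-31))) = 1/(√(-288 - 2170)) = 1/(√(-2458)) = 1/(I*√2458) = -I*√2458/2458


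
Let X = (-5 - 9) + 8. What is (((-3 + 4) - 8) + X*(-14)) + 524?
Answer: 601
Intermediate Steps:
X = -6 (X = -14 + 8 = -6)
(((-3 + 4) - 8) + X*(-14)) + 524 = (((-3 + 4) - 8) - 6*(-14)) + 524 = ((1 - 8) + 84) + 524 = (-7 + 84) + 524 = 77 + 524 = 601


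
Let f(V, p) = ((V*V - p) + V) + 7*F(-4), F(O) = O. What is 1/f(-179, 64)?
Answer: 1/31770 ≈ 3.1476e-5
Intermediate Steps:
f(V, p) = -28 + V + V² - p (f(V, p) = ((V*V - p) + V) + 7*(-4) = ((V² - p) + V) - 28 = (V + V² - p) - 28 = -28 + V + V² - p)
1/f(-179, 64) = 1/(-28 - 179 + (-179)² - 1*64) = 1/(-28 - 179 + 32041 - 64) = 1/31770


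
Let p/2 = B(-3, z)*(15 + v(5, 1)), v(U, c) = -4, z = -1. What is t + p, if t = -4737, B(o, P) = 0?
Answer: -4737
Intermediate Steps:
p = 0 (p = 2*(0*(15 - 4)) = 2*(0*11) = 2*0 = 0)
t + p = -4737 + 0 = -4737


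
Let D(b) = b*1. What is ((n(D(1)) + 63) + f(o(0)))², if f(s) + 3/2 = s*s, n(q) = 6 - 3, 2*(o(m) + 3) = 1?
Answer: 80089/16 ≈ 5005.6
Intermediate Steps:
o(m) = -5/2 (o(m) = -3 + (½)*1 = -3 + ½ = -5/2)
D(b) = b
n(q) = 3
f(s) = -3/2 + s² (f(s) = -3/2 + s*s = -3/2 + s²)
((n(D(1)) + 63) + f(o(0)))² = ((3 + 63) + (-3/2 + (-5/2)²))² = (66 + (-3/2 + 25/4))² = (66 + 19/4)² = (283/4)² = 80089/16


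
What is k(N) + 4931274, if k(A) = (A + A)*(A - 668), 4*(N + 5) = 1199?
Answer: 37689945/8 ≈ 4.7112e+6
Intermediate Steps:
N = 1179/4 (N = -5 + (¼)*1199 = -5 + 1199/4 = 1179/4 ≈ 294.75)
k(A) = 2*A*(-668 + A) (k(A) = (2*A)*(-668 + A) = 2*A*(-668 + A))
k(N) + 4931274 = 2*(1179/4)*(-668 + 1179/4) + 4931274 = 2*(1179/4)*(-1493/4) + 4931274 = -1760247/8 + 4931274 = 37689945/8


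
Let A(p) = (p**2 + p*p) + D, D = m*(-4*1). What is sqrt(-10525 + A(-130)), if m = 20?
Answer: sqrt(23195) ≈ 152.30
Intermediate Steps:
D = -80 (D = 20*(-4*1) = 20*(-4) = -80)
A(p) = -80 + 2*p**2 (A(p) = (p**2 + p*p) - 80 = (p**2 + p**2) - 80 = 2*p**2 - 80 = -80 + 2*p**2)
sqrt(-10525 + A(-130)) = sqrt(-10525 + (-80 + 2*(-130)**2)) = sqrt(-10525 + (-80 + 2*16900)) = sqrt(-10525 + (-80 + 33800)) = sqrt(-10525 + 33720) = sqrt(23195)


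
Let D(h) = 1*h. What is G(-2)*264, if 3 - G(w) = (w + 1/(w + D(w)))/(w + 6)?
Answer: 1881/2 ≈ 940.50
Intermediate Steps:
D(h) = h
G(w) = 3 - (w + 1/(2*w))/(6 + w) (G(w) = 3 - (w + 1/(w + w))/(w + 6) = 3 - (w + 1/(2*w))/(6 + w))
G(-2)*264 = ((1/2)*(-1 + 4*(-2)**2 + 36*(-2))/(-2*(6 - 2)))*264 = ((1/2)*(-1/2)*(-1 + 4*4 - 72)/4)*264 = ((1/2)*(-1/2)*(1/4)*(-1 + 16 - 72))*264 = ((1/2)*(-1/2)*(1/4)*(-57))*264 = (57/16)*264 = 1881/2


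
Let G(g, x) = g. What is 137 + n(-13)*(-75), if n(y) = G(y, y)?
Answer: 1112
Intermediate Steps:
n(y) = y
137 + n(-13)*(-75) = 137 - 13*(-75) = 137 + 975 = 1112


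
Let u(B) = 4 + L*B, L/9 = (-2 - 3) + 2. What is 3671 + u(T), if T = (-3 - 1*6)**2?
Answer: 1488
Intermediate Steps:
L = -27 (L = 9*((-2 - 3) + 2) = 9*(-5 + 2) = 9*(-3) = -27)
T = 81 (T = (-3 - 6)**2 = (-9)**2 = 81)
u(B) = 4 - 27*B
3671 + u(T) = 3671 + (4 - 27*81) = 3671 + (4 - 2187) = 3671 - 2183 = 1488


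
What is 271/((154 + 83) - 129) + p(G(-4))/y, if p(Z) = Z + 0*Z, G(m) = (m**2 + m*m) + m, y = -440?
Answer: 14527/5940 ≈ 2.4456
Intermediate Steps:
G(m) = m + 2*m**2 (G(m) = (m**2 + m**2) + m = 2*m**2 + m = m + 2*m**2)
p(Z) = Z (p(Z) = Z + 0 = Z)
271/((154 + 83) - 129) + p(G(-4))/y = 271/((154 + 83) - 129) - 4*(1 + 2*(-4))/(-440) = 271/(237 - 129) - 4*(1 - 8)*(-1/440) = 271/108 - 4*(-7)*(-1/440) = 271*(1/108) + 28*(-1/440) = 271/108 - 7/110 = 14527/5940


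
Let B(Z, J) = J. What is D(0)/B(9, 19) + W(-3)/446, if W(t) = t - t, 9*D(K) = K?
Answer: 0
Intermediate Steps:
D(K) = K/9
W(t) = 0
D(0)/B(9, 19) + W(-3)/446 = ((⅑)*0)/19 + 0/446 = 0*(1/19) + 0*(1/446) = 0 + 0 = 0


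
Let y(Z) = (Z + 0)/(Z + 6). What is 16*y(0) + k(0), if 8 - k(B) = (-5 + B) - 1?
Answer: 14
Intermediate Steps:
k(B) = 14 - B (k(B) = 8 - ((-5 + B) - 1) = 8 - (-6 + B) = 8 + (6 - B) = 14 - B)
y(Z) = Z/(6 + Z)
16*y(0) + k(0) = 16*(0/(6 + 0)) + (14 - 1*0) = 16*(0/6) + (14 + 0) = 16*(0*(⅙)) + 14 = 16*0 + 14 = 0 + 14 = 14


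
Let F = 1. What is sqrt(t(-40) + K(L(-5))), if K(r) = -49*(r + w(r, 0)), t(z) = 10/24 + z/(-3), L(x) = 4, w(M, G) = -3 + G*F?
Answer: I*sqrt(141)/2 ≈ 5.9372*I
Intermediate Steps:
w(M, G) = -3 + G (w(M, G) = -3 + G*1 = -3 + G)
t(z) = 5/12 - z/3 (t(z) = 10*(1/24) + z*(-1/3) = 5/12 - z/3)
K(r) = 147 - 49*r (K(r) = -49*(r + (-3 + 0)) = -49*(r - 3) = -49*(-3 + r) = 147 - 49*r)
sqrt(t(-40) + K(L(-5))) = sqrt((5/12 - 1/3*(-40)) + (147 - 49*4)) = sqrt((5/12 + 40/3) + (147 - 196)) = sqrt(55/4 - 49) = sqrt(-141/4) = I*sqrt(141)/2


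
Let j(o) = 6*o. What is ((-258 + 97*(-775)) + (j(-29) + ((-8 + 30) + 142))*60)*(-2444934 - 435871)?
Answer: 219036246565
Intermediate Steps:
((-258 + 97*(-775)) + (j(-29) + ((-8 + 30) + 142))*60)*(-2444934 - 435871) = ((-258 + 97*(-775)) + (6*(-29) + ((-8 + 30) + 142))*60)*(-2444934 - 435871) = ((-258 - 75175) + (-174 + (22 + 142))*60)*(-2880805) = (-75433 + (-174 + 164)*60)*(-2880805) = (-75433 - 10*60)*(-2880805) = (-75433 - 600)*(-2880805) = -76033*(-2880805) = 219036246565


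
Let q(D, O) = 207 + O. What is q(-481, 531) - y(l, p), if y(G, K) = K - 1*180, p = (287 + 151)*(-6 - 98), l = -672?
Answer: 46470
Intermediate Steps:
p = -45552 (p = 438*(-104) = -45552)
y(G, K) = -180 + K (y(G, K) = K - 180 = -180 + K)
q(-481, 531) - y(l, p) = (207 + 531) - (-180 - 45552) = 738 - 1*(-45732) = 738 + 45732 = 46470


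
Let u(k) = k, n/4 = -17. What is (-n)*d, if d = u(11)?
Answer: 748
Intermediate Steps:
n = -68 (n = 4*(-17) = -68)
d = 11
(-n)*d = -1*(-68)*11 = 68*11 = 748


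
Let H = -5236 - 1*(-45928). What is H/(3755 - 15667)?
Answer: -10173/2978 ≈ -3.4160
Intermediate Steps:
H = 40692 (H = -5236 + 45928 = 40692)
H/(3755 - 15667) = 40692/(3755 - 15667) = 40692/(-11912) = 40692*(-1/11912) = -10173/2978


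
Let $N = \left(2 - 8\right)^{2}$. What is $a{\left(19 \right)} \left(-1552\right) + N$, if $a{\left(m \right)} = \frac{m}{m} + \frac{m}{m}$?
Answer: $-3068$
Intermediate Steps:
$N = 36$ ($N = \left(-6\right)^{2} = 36$)
$a{\left(m \right)} = 2$ ($a{\left(m \right)} = 1 + 1 = 2$)
$a{\left(19 \right)} \left(-1552\right) + N = 2 \left(-1552\right) + 36 = -3104 + 36 = -3068$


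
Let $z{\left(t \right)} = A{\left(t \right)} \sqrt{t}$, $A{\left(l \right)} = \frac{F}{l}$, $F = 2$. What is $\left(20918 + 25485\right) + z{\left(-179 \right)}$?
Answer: $46403 - \frac{2 i \sqrt{179}}{179} \approx 46403.0 - 0.14949 i$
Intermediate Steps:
$A{\left(l \right)} = \frac{2}{l}$
$z{\left(t \right)} = \frac{2}{\sqrt{t}}$ ($z{\left(t \right)} = \frac{2}{t} \sqrt{t} = \frac{2}{\sqrt{t}}$)
$\left(20918 + 25485\right) + z{\left(-179 \right)} = \left(20918 + 25485\right) + \frac{2}{i \sqrt{179}} = 46403 + 2 \left(- \frac{i \sqrt{179}}{179}\right) = 46403 - \frac{2 i \sqrt{179}}{179}$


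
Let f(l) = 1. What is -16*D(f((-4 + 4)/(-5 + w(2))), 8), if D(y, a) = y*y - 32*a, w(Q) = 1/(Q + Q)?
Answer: 4080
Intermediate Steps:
w(Q) = 1/(2*Q)
D(y, a) = y² - 32*a
-16*D(f((-4 + 4)/(-5 + w(2))), 8) = -16*(1² - 32*8) = -16*(1 - 256) = -16*(-255) = 4080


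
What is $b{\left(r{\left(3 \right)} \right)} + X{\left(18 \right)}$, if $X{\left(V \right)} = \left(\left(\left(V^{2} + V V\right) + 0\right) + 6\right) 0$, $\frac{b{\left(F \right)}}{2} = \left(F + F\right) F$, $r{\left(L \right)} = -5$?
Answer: $100$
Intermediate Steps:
$b{\left(F \right)} = 4 F^{2}$ ($b{\left(F \right)} = 2 \left(F + F\right) F = 2 \cdot 2 F F = 2 \cdot 2 F^{2} = 4 F^{2}$)
$X{\left(V \right)} = 0$ ($X{\left(V \right)} = \left(\left(\left(V^{2} + V^{2}\right) + 0\right) + 6\right) 0 = \left(\left(2 V^{2} + 0\right) + 6\right) 0 = \left(2 V^{2} + 6\right) 0 = \left(6 + 2 V^{2}\right) 0 = 0$)
$b{\left(r{\left(3 \right)} \right)} + X{\left(18 \right)} = 4 \left(-5\right)^{2} + 0 = 4 \cdot 25 + 0 = 100 + 0 = 100$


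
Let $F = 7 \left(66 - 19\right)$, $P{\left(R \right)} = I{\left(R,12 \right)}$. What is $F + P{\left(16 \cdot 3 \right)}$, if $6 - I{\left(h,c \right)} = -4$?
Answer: $339$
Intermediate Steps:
$I{\left(h,c \right)} = 10$ ($I{\left(h,c \right)} = 6 - -4 = 6 + 4 = 10$)
$P{\left(R \right)} = 10$
$F = 329$ ($F = 7 \cdot 47 = 329$)
$F + P{\left(16 \cdot 3 \right)} = 329 + 10 = 339$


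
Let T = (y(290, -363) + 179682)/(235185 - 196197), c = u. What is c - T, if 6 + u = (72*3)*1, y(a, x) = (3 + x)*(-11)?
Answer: 1333973/6498 ≈ 205.29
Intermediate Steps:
y(a, x) = -33 - 11*x
u = 210 (u = -6 + (72*3)*1 = -6 + 216*1 = -6 + 216 = 210)
c = 210
T = 30607/6498 (T = ((-33 - 11*(-363)) + 179682)/(235185 - 196197) = ((-33 + 3993) + 179682)/38988 = (3960 + 179682)*(1/38988) = 183642*(1/38988) = 30607/6498 ≈ 4.7102)
c - T = 210 - 1*30607/6498 = 210 - 30607/6498 = 1333973/6498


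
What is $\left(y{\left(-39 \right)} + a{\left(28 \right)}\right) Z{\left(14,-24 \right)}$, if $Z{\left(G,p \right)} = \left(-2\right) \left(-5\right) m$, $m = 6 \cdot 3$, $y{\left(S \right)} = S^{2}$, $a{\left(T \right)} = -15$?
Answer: $271080$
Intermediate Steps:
$m = 18$
$Z{\left(G,p \right)} = 180$ ($Z{\left(G,p \right)} = \left(-2\right) \left(-5\right) 18 = 10 \cdot 18 = 180$)
$\left(y{\left(-39 \right)} + a{\left(28 \right)}\right) Z{\left(14,-24 \right)} = \left(\left(-39\right)^{2} - 15\right) 180 = \left(1521 - 15\right) 180 = 1506 \cdot 180 = 271080$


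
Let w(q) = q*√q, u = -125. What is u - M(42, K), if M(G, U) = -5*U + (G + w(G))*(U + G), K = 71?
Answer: -4516 - 4746*√42 ≈ -35274.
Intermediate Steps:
w(q) = q^(3/2)
M(G, U) = -5*U + (G + U)*(G + G^(3/2)) (M(G, U) = -5*U + (G + G^(3/2))*(U + G) = -5*U + (G + G^(3/2))*(G + U) = -5*U + (G + U)*(G + G^(3/2)))
u - M(42, K) = -125 - (42² + 42^(5/2) - 5*71 + 42*71 + 71*42^(3/2)) = -125 - (1764 + 1764*√42 - 355 + 2982 + 71*(42*√42)) = -125 - (1764 + 1764*√42 - 355 + 2982 + 2982*√42) = -125 - (4391 + 4746*√42) = -125 + (-4391 - 4746*√42) = -4516 - 4746*√42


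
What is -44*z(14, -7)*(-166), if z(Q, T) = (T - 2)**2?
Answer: 591624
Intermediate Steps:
z(Q, T) = (-2 + T)**2
-44*z(14, -7)*(-166) = -44*(-2 - 7)**2*(-166) = -44*(-9)**2*(-166) = -44*81*(-166) = -3564*(-166) = 591624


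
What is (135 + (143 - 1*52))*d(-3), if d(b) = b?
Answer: -678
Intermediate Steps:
(135 + (143 - 1*52))*d(-3) = (135 + (143 - 1*52))*(-3) = (135 + (143 - 52))*(-3) = (135 + 91)*(-3) = 226*(-3) = -678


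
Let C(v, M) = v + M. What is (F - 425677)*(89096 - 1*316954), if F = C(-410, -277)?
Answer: 97150448312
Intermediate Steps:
C(v, M) = M + v
F = -687 (F = -277 - 410 = -687)
(F - 425677)*(89096 - 1*316954) = (-687 - 425677)*(89096 - 1*316954) = -426364*(89096 - 316954) = -426364*(-227858) = 97150448312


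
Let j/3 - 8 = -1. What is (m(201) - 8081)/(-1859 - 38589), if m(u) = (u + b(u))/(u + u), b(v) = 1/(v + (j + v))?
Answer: 687028351/3439010304 ≈ 0.19977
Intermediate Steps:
j = 21 (j = 24 + 3*(-1) = 24 - 3 = 21)
b(v) = 1/(21 + 2*v) (b(v) = 1/(v + (21 + v)) = 1/(21 + 2*v))
m(u) = (u + 1/(21 + 2*u))/(2*u) (m(u) = (u + 1/(21 + 2*u))/(u + u) = (u + 1/(21 + 2*u))/((2*u)) = (u + 1/(21 + 2*u))*(1/(2*u)) = (u + 1/(21 + 2*u))/(2*u))
(m(201) - 8081)/(-1859 - 38589) = ((½)*(1 + 201*(21 + 2*201))/(201*(21 + 2*201)) - 8081)/(-1859 - 38589) = ((½)*(1/201)*(1 + 201*(21 + 402))/(21 + 402) - 8081)/(-40448) = ((½)*(1/201)*(1 + 201*423)/423 - 8081)*(-1/40448) = ((½)*(1/201)*(1/423)*(1 + 85023) - 8081)*(-1/40448) = ((½)*(1/201)*(1/423)*85024 - 8081)*(-1/40448) = (42512/85023 - 8081)*(-1/40448) = -687028351/85023*(-1/40448) = 687028351/3439010304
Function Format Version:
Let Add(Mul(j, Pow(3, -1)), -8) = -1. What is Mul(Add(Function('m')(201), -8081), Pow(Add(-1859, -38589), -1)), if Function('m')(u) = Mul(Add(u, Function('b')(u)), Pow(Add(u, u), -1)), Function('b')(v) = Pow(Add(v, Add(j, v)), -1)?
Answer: Rational(687028351, 3439010304) ≈ 0.19977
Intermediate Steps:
j = 21 (j = Add(24, Mul(3, -1)) = Add(24, -3) = 21)
Function('b')(v) = Pow(Add(21, Mul(2, v)), -1) (Function('b')(v) = Pow(Add(v, Add(21, v)), -1) = Pow(Add(21, Mul(2, v)), -1))
Function('m')(u) = Mul(Rational(1, 2), Pow(u, -1), Add(u, Pow(Add(21, Mul(2, u)), -1))) (Function('m')(u) = Mul(Add(u, Pow(Add(21, Mul(2, u)), -1)), Pow(Add(u, u), -1)) = Mul(Add(u, Pow(Add(21, Mul(2, u)), -1)), Pow(Mul(2, u), -1)) = Mul(Add(u, Pow(Add(21, Mul(2, u)), -1)), Mul(Rational(1, 2), Pow(u, -1))) = Mul(Rational(1, 2), Pow(u, -1), Add(u, Pow(Add(21, Mul(2, u)), -1))))
Mul(Add(Function('m')(201), -8081), Pow(Add(-1859, -38589), -1)) = Mul(Add(Mul(Rational(1, 2), Pow(201, -1), Pow(Add(21, Mul(2, 201)), -1), Add(1, Mul(201, Add(21, Mul(2, 201))))), -8081), Pow(Add(-1859, -38589), -1)) = Mul(Add(Mul(Rational(1, 2), Rational(1, 201), Pow(Add(21, 402), -1), Add(1, Mul(201, Add(21, 402)))), -8081), Pow(-40448, -1)) = Mul(Add(Mul(Rational(1, 2), Rational(1, 201), Pow(423, -1), Add(1, Mul(201, 423))), -8081), Rational(-1, 40448)) = Mul(Add(Mul(Rational(1, 2), Rational(1, 201), Rational(1, 423), Add(1, 85023)), -8081), Rational(-1, 40448)) = Mul(Add(Mul(Rational(1, 2), Rational(1, 201), Rational(1, 423), 85024), -8081), Rational(-1, 40448)) = Mul(Add(Rational(42512, 85023), -8081), Rational(-1, 40448)) = Mul(Rational(-687028351, 85023), Rational(-1, 40448)) = Rational(687028351, 3439010304)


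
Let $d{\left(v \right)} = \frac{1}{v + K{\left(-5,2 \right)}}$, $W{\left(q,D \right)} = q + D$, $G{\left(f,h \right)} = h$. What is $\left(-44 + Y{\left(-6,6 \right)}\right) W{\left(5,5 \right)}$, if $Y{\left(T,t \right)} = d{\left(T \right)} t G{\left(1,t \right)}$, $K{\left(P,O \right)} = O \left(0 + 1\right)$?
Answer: $-530$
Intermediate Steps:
$K{\left(P,O \right)} = O$ ($K{\left(P,O \right)} = O 1 = O$)
$W{\left(q,D \right)} = D + q$
$d{\left(v \right)} = \frac{1}{2 + v}$ ($d{\left(v \right)} = \frac{1}{v + 2} = \frac{1}{2 + v}$)
$Y{\left(T,t \right)} = \frac{t^{2}}{2 + T}$ ($Y{\left(T,t \right)} = \frac{t}{2 + T} t = \frac{t^{2}}{2 + T}$)
$\left(-44 + Y{\left(-6,6 \right)}\right) W{\left(5,5 \right)} = \left(-44 + \frac{6^{2}}{2 - 6}\right) \left(5 + 5\right) = \left(-44 + \frac{36}{-4}\right) 10 = \left(-44 + 36 \left(- \frac{1}{4}\right)\right) 10 = \left(-44 - 9\right) 10 = \left(-53\right) 10 = -530$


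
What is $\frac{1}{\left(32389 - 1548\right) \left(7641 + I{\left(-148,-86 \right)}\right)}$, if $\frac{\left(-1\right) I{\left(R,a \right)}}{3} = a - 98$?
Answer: $\frac{1}{252680313} \approx 3.9576 \cdot 10^{-9}$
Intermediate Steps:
$I{\left(R,a \right)} = 294 - 3 a$ ($I{\left(R,a \right)} = - 3 \left(a - 98\right) = - 3 \left(-98 + a\right) = 294 - 3 a$)
$\frac{1}{\left(32389 - 1548\right) \left(7641 + I{\left(-148,-86 \right)}\right)} = \frac{1}{\left(32389 - 1548\right) \left(7641 + \left(294 - -258\right)\right)} = \frac{1}{30841 \left(7641 + \left(294 + 258\right)\right)} = \frac{1}{30841 \left(7641 + 552\right)} = \frac{1}{30841 \cdot 8193} = \frac{1}{252680313}$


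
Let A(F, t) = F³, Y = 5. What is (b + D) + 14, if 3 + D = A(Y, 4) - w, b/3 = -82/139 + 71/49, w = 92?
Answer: 317237/6811 ≈ 46.577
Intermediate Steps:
b = 17553/6811 (b = 3*(-82/139 + 71/49) = 3*(5851/6811) = 17553/6811 ≈ 2.5772)
D = 30 (D = -3 + (5³ - 1*92) = -3 + (125 - 92) = -3 + 33 = 30)
(b + D) + 14 = (17553/6811 + 30) + 14 = 221883/6811 + 14 = 317237/6811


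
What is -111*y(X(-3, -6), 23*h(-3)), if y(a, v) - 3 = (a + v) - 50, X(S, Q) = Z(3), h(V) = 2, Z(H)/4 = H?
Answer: -1221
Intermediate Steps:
Z(H) = 4*H
X(S, Q) = 12 (X(S, Q) = 4*3 = 12)
y(a, v) = -47 + a + v (y(a, v) = 3 + ((a + v) - 50) = 3 + (-50 + a + v) = -47 + a + v)
-111*y(X(-3, -6), 23*h(-3)) = -111*(-47 + 12 + 23*2) = -111*(-47 + 12 + 46) = -111*11 = -1221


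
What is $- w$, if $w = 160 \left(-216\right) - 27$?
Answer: $34587$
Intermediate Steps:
$w = -34587$ ($w = -34560 + \left(-211 + 184\right) = -34560 - 27 = -34587$)
$- w = \left(-1\right) \left(-34587\right) = 34587$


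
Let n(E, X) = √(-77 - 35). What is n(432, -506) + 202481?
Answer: 202481 + 4*I*√7 ≈ 2.0248e+5 + 10.583*I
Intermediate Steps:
n(E, X) = 4*I*√7 (n(E, X) = √(-112) = 4*I*√7)
n(432, -506) + 202481 = 4*I*√7 + 202481 = 202481 + 4*I*√7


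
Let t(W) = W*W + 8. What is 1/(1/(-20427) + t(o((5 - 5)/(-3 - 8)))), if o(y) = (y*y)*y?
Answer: 20427/163415 ≈ 0.12500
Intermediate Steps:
o(y) = y³ (o(y) = y²*y = y³)
t(W) = 8 + W² (t(W) = W² + 8 = 8 + W²)
1/(1/(-20427) + t(o((5 - 5)/(-3 - 8)))) = 1/(1/(-20427) + (8 + (((5 - 5)/(-3 - 8))³)²)) = 1/(-1/20427 + (8 + ((0/(-11))³)²)) = 1/(-1/20427 + (8 + ((0*(-1/11))³)²)) = 1/(-1/20427 + (8 + (0³)²)) = 1/(-1/20427 + (8 + 0²)) = 1/(-1/20427 + (8 + 0)) = 1/(-1/20427 + 8) = 1/(163415/20427) = 20427/163415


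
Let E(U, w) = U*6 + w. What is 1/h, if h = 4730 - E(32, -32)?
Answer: 1/4570 ≈ 0.00021882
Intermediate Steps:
E(U, w) = w + 6*U (E(U, w) = 6*U + w = w + 6*U)
h = 4570 (h = 4730 - (-32 + 6*32) = 4730 - (-32 + 192) = 4730 - 1*160 = 4730 - 160 = 4570)
1/h = 1/4570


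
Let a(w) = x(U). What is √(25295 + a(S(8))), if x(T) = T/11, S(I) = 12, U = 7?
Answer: 2*√765193/11 ≈ 159.05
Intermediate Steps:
x(T) = T/11 (x(T) = T*(1/11) = T/11)
a(w) = 7/11 (a(w) = (1/11)*7 = 7/11)
√(25295 + a(S(8))) = √(25295 + 7/11) = √(278252/11) = 2*√765193/11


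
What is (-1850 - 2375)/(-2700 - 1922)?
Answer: 4225/4622 ≈ 0.91411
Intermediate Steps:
(-1850 - 2375)/(-2700 - 1922) = -4225/(-4622) = -4225*(-1/4622) = 4225/4622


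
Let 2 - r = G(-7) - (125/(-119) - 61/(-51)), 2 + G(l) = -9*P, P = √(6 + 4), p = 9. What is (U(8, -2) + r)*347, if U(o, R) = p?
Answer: 1628471/357 + 3123*√10 ≈ 14437.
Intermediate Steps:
P = √10 ≈ 3.1623
G(l) = -2 - 9*√10
U(o, R) = 9
r = 1480/357 + 9*√10 (r = 2 - ((-2 - 9*√10) - (125/(-119) - 61/(-51))) = 2 - ((-2 - 9*√10) - (125*(-1/119) - 61*(-1/51))) = 2 - ((-2 - 9*√10) - (-125/119 + 61/51)) = 2 - ((-2 - 9*√10) - 1*52/357) = 2 - ((-2 - 9*√10) - 52/357) = 2 - (-766/357 - 9*√10) = 2 + (766/357 + 9*√10) = 1480/357 + 9*√10 ≈ 32.606)
(U(8, -2) + r)*347 = (9 + (1480/357 + 9*√10))*347 = (4693/357 + 9*√10)*347 = 1628471/357 + 3123*√10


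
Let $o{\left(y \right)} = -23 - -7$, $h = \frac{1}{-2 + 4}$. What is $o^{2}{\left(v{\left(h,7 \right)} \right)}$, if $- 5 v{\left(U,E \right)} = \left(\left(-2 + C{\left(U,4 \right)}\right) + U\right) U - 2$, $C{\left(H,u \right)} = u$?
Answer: $256$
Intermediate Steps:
$h = \frac{1}{2} \approx 0.5$
$v{\left(U,E \right)} = \frac{2}{5} - \frac{U \left(2 + U\right)}{5}$ ($v{\left(U,E \right)} = - \frac{\left(\left(-2 + 4\right) + U\right) U - 2}{5} = - \frac{\left(2 + U\right) U - 2}{5} = - \frac{U \left(2 + U\right) - 2}{5} = - \frac{-2 + U \left(2 + U\right)}{5} = \frac{2}{5} - \frac{U \left(2 + U\right)}{5}$)
$o{\left(y \right)} = -16$ ($o{\left(y \right)} = -23 + 7 = -16$)
$o^{2}{\left(v{\left(h,7 \right)} \right)} = \left(-16\right)^{2} = 256$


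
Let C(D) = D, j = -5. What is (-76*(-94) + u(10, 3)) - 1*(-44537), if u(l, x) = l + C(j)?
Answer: 51686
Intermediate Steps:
u(l, x) = -5 + l (u(l, x) = l - 5 = -5 + l)
(-76*(-94) + u(10, 3)) - 1*(-44537) = (-76*(-94) + (-5 + 10)) - 1*(-44537) = (7144 + 5) + 44537 = 7149 + 44537 = 51686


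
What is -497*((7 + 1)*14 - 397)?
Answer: 141645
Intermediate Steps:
-497*((7 + 1)*14 - 397) = -497*(8*14 - 397) = -497*(112 - 397) = -497*(-285) = 141645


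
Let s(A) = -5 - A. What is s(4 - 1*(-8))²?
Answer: 289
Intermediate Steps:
s(4 - 1*(-8))² = (-5 - (4 - 1*(-8)))² = (-5 - (4 + 8))² = (-5 - 1*12)² = (-5 - 12)² = (-17)² = 289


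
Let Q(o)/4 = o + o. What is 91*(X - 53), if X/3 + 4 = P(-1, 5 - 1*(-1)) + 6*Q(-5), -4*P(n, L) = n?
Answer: -285467/4 ≈ -71367.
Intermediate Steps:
P(n, L) = -n/4
Q(o) = 8*o (Q(o) = 4*(o + o) = 4*(2*o) = 8*o)
X = -2925/4 (X = -12 + 3*(-1/4*(-1) + 6*(8*(-5))) = -12 + 3*(1/4 + 6*(-40)) = -12 + 3*(1/4 - 240) = -12 + 3*(-959/4) = -12 - 2877/4 = -2925/4 ≈ -731.25)
91*(X - 53) = 91*(-2925/4 - 53) = 91*(-3137/4) = -285467/4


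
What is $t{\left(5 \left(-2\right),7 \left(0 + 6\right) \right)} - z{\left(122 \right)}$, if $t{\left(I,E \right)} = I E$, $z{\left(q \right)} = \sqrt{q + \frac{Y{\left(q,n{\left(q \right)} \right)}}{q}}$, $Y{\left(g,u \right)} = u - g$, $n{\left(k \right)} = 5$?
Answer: $-420 - \frac{\sqrt{1801574}}{122} \approx -431.0$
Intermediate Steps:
$z{\left(q \right)} = \sqrt{q + \frac{5 - q}{q}}$
$t{\left(I,E \right)} = E I$
$t{\left(5 \left(-2\right),7 \left(0 + 6\right) \right)} - z{\left(122 \right)} = 7 \left(0 + 6\right) 5 \left(-2\right) - \sqrt{-1 + 122 + \frac{5}{122}} = 7 \cdot 6 \left(-10\right) - \sqrt{-1 + 122 + 5 \cdot \frac{1}{122}} = 42 \left(-10\right) - \sqrt{-1 + 122 + \frac{5}{122}} = -420 - \sqrt{\frac{14767}{122}} = -420 - \frac{\sqrt{1801574}}{122}$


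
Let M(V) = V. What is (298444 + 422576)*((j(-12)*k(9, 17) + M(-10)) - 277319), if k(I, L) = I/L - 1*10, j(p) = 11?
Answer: -3400592771280/17 ≈ -2.0003e+11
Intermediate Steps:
k(I, L) = -10 + I/L (k(I, L) = I/L - 10 = -10 + I/L)
(298444 + 422576)*((j(-12)*k(9, 17) + M(-10)) - 277319) = (298444 + 422576)*((11*(-10 + 9/17) - 10) - 277319) = 721020*((11*(-10 + 9*(1/17)) - 10) - 277319) = 721020*((11*(-10 + 9/17) - 10) - 277319) = 721020*((11*(-161/17) - 10) - 277319) = 721020*((-1771/17 - 10) - 277319) = 721020*(-1941/17 - 277319) = 721020*(-4716364/17) = -3400592771280/17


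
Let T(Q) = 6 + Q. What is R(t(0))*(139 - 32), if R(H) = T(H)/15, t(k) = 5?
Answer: 1177/15 ≈ 78.467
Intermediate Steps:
R(H) = 2/5 + H/15 (R(H) = (6 + H)/15 = (6 + H)*(1/15) = 2/5 + H/15)
R(t(0))*(139 - 32) = (2/5 + (1/15)*5)*(139 - 32) = (2/5 + 1/3)*107 = (11/15)*107 = 1177/15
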